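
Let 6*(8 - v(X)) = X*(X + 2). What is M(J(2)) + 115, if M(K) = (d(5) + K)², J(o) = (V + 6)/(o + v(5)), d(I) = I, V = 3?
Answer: 103916/625 ≈ 166.27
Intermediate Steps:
v(X) = 8 - X*(2 + X)/6 (v(X) = 8 - X*(X + 2)/6 = 8 - X*(2 + X)/6)
J(o) = 9/(13/6 + o) (J(o) = (3 + 6)/(o + (8 - ⅓*5 - ⅙*5²)) = 9/(o + (8 - 5/3 - ⅙*25)) = 9/(o + (8 - 5/3 - 25/6)) = 9/(o + 13/6) = 9/(13/6 + o))
M(K) = (5 + K)²
M(J(2)) + 115 = (5 + 54/(13 + 6*2))² + 115 = (5 + 54/(13 + 12))² + 115 = (5 + 54/25)² + 115 = (179/25)² + 115 = 32041/625 + 115 = 103916/625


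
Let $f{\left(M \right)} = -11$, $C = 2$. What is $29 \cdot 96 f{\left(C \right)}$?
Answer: $-30624$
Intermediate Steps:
$29 \cdot 96 f{\left(C \right)} = 29 \cdot 96 \left(-11\right) = 2784 \left(-11\right) = -30624$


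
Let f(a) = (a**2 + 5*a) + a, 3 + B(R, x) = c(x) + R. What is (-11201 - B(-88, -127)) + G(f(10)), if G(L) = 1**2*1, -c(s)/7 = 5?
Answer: -11074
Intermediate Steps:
c(s) = -35 (c(s) = -7*5 = -35)
B(R, x) = -38 + R (B(R, x) = -3 + (-35 + R) = -38 + R)
f(a) = a**2 + 6*a
G(L) = 1 (G(L) = 1*1 = 1)
(-11201 - B(-88, -127)) + G(f(10)) = (-11201 - (-38 - 88)) + 1 = (-11201 - 1*(-126)) + 1 = (-11201 + 126) + 1 = -11075 + 1 = -11074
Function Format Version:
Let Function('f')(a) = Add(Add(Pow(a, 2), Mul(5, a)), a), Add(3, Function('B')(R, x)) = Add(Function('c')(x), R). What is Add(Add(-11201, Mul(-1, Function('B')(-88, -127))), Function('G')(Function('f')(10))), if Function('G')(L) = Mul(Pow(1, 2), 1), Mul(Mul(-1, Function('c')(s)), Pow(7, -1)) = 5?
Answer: -11074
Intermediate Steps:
Function('c')(s) = -35 (Function('c')(s) = Mul(-7, 5) = -35)
Function('B')(R, x) = Add(-38, R) (Function('B')(R, x) = Add(-3, Add(-35, R)) = Add(-38, R))
Function('f')(a) = Add(Pow(a, 2), Mul(6, a))
Function('G')(L) = 1 (Function('G')(L) = Mul(1, 1) = 1)
Add(Add(-11201, Mul(-1, Function('B')(-88, -127))), Function('G')(Function('f')(10))) = Add(Add(-11201, Mul(-1, Add(-38, -88))), 1) = Add(Add(-11201, Mul(-1, -126)), 1) = Add(Add(-11201, 126), 1) = Add(-11075, 1) = -11074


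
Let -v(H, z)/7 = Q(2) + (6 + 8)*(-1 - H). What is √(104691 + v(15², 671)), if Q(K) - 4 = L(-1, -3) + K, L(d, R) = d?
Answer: 2*√31701 ≈ 356.10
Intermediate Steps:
Q(K) = 3 + K (Q(K) = 4 + (-1 + K) = 3 + K)
v(H, z) = 63 + 98*H (v(H, z) = -7*((3 + 2) + (6 + 8)*(-1 - H)) = -7*(5 + 14*(-1 - H)) = -7*(5 + (-14 - 14*H)) = -7*(-9 - 14*H) = 63 + 98*H)
√(104691 + v(15², 671)) = √(104691 + (63 + 98*15²)) = √(104691 + (63 + 98*225)) = √(104691 + (63 + 22050)) = √(104691 + 22113) = √126804 = 2*√31701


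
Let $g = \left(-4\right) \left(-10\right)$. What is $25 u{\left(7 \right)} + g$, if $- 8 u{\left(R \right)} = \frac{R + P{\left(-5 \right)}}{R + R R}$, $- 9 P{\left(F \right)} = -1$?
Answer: $\frac{2495}{63} \approx 39.603$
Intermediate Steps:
$P{\left(F \right)} = \frac{1}{9}$ ($P{\left(F \right)} = \left(- \frac{1}{9}\right) \left(-1\right) = \frac{1}{9}$)
$u{\left(R \right)} = - \frac{\frac{1}{9} + R}{8 \left(R + R^{2}\right)}$ ($u{\left(R \right)} = - \frac{\left(R + \frac{1}{9}\right) \frac{1}{R + R R}}{8} = - \frac{\left(\frac{1}{9} + R\right) \frac{1}{R + R^{2}}}{8} = - \frac{\frac{1}{R + R^{2}} \left(\frac{1}{9} + R\right)}{8} = - \frac{\frac{1}{9} + R}{8 \left(R + R^{2}\right)}$)
$g = 40$
$25 u{\left(7 \right)} + g = 25 \frac{-1 - 63}{72 \cdot 7 \left(1 + 7\right)} + 40 = 25 \cdot \frac{1}{72} \cdot \frac{1}{7} \cdot \frac{1}{8} \left(-1 - 63\right) + 40 = 25 \cdot \frac{1}{72} \cdot \frac{1}{7} \cdot \frac{1}{8} \left(-64\right) + 40 = 25 \left(- \frac{1}{63}\right) + 40 = - \frac{25}{63} + 40 = \frac{2495}{63}$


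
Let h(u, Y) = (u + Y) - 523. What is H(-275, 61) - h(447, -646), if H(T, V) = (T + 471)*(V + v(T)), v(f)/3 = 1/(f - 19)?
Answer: 12676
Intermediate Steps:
v(f) = 3/(-19 + f) (v(f) = 3/(f - 19) = 3/(-19 + f))
h(u, Y) = -523 + Y + u (h(u, Y) = (Y + u) - 523 = -523 + Y + u)
H(T, V) = (471 + T)*(V + 3/(-19 + T)) (H(T, V) = (T + 471)*(V + 3/(-19 + T)) = (471 + T)*(V + 3/(-19 + T)))
H(-275, 61) - h(447, -646) = (1413 + 3*(-275) + 61*(-19 - 275)*(471 - 275))/(-19 - 275) - (-523 - 646 + 447) = (1413 - 825 + 61*(-294)*196)/(-294) - 1*(-722) = -(1413 - 825 - 3515064)/294 + 722 = -1/294*(-3514476) + 722 = 11954 + 722 = 12676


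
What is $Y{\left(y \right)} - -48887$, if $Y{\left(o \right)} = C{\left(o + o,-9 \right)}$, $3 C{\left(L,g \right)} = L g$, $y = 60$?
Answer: $48527$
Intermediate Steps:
$C{\left(L,g \right)} = \frac{L g}{3}$
$Y{\left(o \right)} = - 6 o$ ($Y{\left(o \right)} = \frac{1}{3} \left(o + o\right) \left(-9\right) = \frac{1}{3} \cdot 2 o \left(-9\right) = - 6 o$)
$Y{\left(y \right)} - -48887 = \left(-6\right) 60 - -48887 = -360 + 48887 = 48527$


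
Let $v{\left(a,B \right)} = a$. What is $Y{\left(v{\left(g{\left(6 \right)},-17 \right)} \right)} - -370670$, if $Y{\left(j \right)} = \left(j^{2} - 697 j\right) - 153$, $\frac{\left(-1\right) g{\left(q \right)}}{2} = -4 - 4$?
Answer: $359621$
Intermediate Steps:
$g{\left(q \right)} = 16$ ($g{\left(q \right)} = - 2 \left(-4 - 4\right) = \left(-2\right) \left(-8\right) = 16$)
$Y{\left(j \right)} = -153 + j^{2} - 697 j$
$Y{\left(v{\left(g{\left(6 \right)},-17 \right)} \right)} - -370670 = \left(-153 + 16^{2} - 11152\right) - -370670 = \left(-153 + 256 - 11152\right) + 370670 = -11049 + 370670 = 359621$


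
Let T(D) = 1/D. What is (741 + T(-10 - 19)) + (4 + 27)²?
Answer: 49357/29 ≈ 1702.0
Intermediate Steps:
(741 + T(-10 - 19)) + (4 + 27)² = (741 + 1/(-10 - 19)) + (4 + 27)² = (741 + 1/(-29)) + 31² = (741 - 1/29) + 961 = 21488/29 + 961 = 49357/29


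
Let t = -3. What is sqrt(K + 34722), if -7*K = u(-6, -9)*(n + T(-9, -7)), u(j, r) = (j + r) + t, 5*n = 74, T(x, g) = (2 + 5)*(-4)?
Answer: 3*sqrt(4721430)/35 ≈ 186.25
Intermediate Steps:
T(x, g) = -28 (T(x, g) = 7*(-4) = -28)
n = 74/5 (n = (1/5)*74 = 74/5 ≈ 14.800)
u(j, r) = -3 + j + r (u(j, r) = (j + r) - 3 = -3 + j + r)
K = -1188/35 (K = -(-3 - 6 - 9)*(74/5 - 28)/7 = -(-18)*(-66)/(7*5) = -1/7*1188/5 = -1188/35 ≈ -33.943)
sqrt(K + 34722) = sqrt(-1188/35 + 34722) = sqrt(1214082/35) = 3*sqrt(4721430)/35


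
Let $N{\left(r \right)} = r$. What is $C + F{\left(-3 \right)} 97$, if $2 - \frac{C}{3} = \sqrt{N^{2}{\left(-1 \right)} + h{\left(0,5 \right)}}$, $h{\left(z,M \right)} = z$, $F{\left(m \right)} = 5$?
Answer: $488$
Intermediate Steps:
$C = 3$ ($C = 6 - 3 \sqrt{\left(-1\right)^{2} + 0} = 6 - 3 \sqrt{1 + 0} = 6 - 3 \sqrt{1} = 6 - 3 = 3$)
$C + F{\left(-3 \right)} 97 = 3 + 5 \cdot 97 = 3 + 485 = 488$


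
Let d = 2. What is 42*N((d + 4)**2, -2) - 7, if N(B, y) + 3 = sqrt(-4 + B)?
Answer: -133 + 168*sqrt(2) ≈ 104.59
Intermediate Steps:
N(B, y) = -3 + sqrt(-4 + B)
42*N((d + 4)**2, -2) - 7 = 42*(-3 + sqrt(-4 + (2 + 4)**2)) - 7 = 42*(-3 + sqrt(-4 + 6**2)) - 7 = 42*(-3 + sqrt(-4 + 36)) - 7 = 42*(-3 + sqrt(32)) - 7 = 42*(-3 + 4*sqrt(2)) - 7 = (-126 + 168*sqrt(2)) - 7 = -133 + 168*sqrt(2)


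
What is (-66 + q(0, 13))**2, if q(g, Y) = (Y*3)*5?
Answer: 16641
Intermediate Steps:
q(g, Y) = 15*Y (q(g, Y) = (3*Y)*5 = 15*Y)
(-66 + q(0, 13))**2 = (-66 + 15*13)**2 = (-66 + 195)**2 = 129**2 = 16641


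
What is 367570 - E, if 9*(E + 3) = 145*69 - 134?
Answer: 3298286/9 ≈ 3.6648e+5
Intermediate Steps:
E = 9844/9 (E = -3 + (145*69 - 134)/9 = -3 + (10005 - 134)/9 = -3 + (⅑)*9871 = -3 + 9871/9 = 9844/9 ≈ 1093.8)
367570 - E = 367570 - 1*9844/9 = 367570 - 9844/9 = 3298286/9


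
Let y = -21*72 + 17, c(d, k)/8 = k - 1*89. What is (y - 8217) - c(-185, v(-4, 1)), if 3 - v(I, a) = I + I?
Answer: -9088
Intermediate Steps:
v(I, a) = 3 - 2*I (v(I, a) = 3 - (I + I) = 3 - 2*I)
c(d, k) = -712 + 8*k (c(d, k) = 8*(k - 1*89) = 8*(k - 89) = 8*(-89 + k) = -712 + 8*k)
y = -1495 (y = -1512 + 17 = -1495)
(y - 8217) - c(-185, v(-4, 1)) = (-1495 - 8217) - (-712 + 8*(3 - 2*(-4))) = -9712 - (-712 + 8*(3 + 8)) = -9712 - (-712 + 8*11) = -9712 - (-712 + 88) = -9712 - 1*(-624) = -9712 + 624 = -9088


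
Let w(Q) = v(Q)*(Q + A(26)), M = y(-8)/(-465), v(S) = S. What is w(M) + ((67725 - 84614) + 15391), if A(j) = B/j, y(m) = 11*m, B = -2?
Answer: -4210705898/2810925 ≈ -1498.0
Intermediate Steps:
A(j) = -2/j
M = 88/465 (M = (11*(-8))/(-465) = -88*(-1/465) = 88/465 ≈ 0.18925)
w(Q) = Q*(-1/13 + Q) (w(Q) = Q*(Q - 2/26) = Q*(Q - 2*1/26) = Q*(Q - 1/13) = Q*(-1/13 + Q))
w(M) + ((67725 - 84614) + 15391) = 88*(-1/13 + 88/465)/465 + ((67725 - 84614) + 15391) = (88/465)*(679/6045) + (-16889 + 15391) = 59752/2810925 - 1498 = -4210705898/2810925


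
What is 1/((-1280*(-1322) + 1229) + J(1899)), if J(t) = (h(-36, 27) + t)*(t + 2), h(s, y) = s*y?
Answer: 1/3455616 ≈ 2.8938e-7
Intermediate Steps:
J(t) = (-972 + t)*(2 + t) (J(t) = (-36*27 + t)*(t + 2) = (-972 + t)*(2 + t))
1/((-1280*(-1322) + 1229) + J(1899)) = 1/((-1280*(-1322) + 1229) + (-1944 + 1899**2 - 970*1899)) = 1/((1692160 + 1229) + (-1944 + 3606201 - 1842030)) = 1/(1693389 + 1762227) = 1/3455616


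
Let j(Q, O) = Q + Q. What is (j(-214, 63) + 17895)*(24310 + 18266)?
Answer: 743674992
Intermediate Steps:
j(Q, O) = 2*Q
(j(-214, 63) + 17895)*(24310 + 18266) = (2*(-214) + 17895)*(24310 + 18266) = (-428 + 17895)*42576 = 17467*42576 = 743674992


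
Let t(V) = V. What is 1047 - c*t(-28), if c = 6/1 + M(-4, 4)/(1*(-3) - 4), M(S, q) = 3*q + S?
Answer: 1183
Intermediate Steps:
M(S, q) = S + 3*q
c = 34/7 (c = 6/1 + (-4 + 3*4)/(1*(-3) - 4) = 6*1 + (-4 + 12)/(-3 - 4) = 6 + 8/(-7) = 6 + 8*(-1/7) = 6 - 8/7 = 34/7 ≈ 4.8571)
1047 - c*t(-28) = 1047 - 34*(-28)/7 = 1047 - 1*(-136) = 1047 + 136 = 1183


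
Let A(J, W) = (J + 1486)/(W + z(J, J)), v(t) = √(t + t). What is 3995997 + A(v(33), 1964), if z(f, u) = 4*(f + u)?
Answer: 1924608383845/481634 - 2481*√66/963268 ≈ 3.9960e+6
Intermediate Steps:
z(f, u) = 4*f + 4*u
v(t) = √2*√t (v(t) = √(2*t) = √2*√t)
A(J, W) = (1486 + J)/(W + 8*J) (A(J, W) = (J + 1486)/(W + (4*J + 4*J)) = (1486 + J)/(W + 8*J))
3995997 + A(v(33), 1964) = 3995997 + (1486 + √2*√33)/(1964 + 8*(√2*√33)) = 3995997 + (1486 + √66)/(1964 + 8*√66)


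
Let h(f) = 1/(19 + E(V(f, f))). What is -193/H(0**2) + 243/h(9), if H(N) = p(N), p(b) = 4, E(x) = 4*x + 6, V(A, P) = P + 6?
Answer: 82427/4 ≈ 20607.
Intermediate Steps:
V(A, P) = 6 + P
E(x) = 6 + 4*x
H(N) = 4
h(f) = 1/(49 + 4*f) (h(f) = 1/(19 + (6 + 4*(6 + f))) = 1/(19 + (6 + (24 + 4*f))) = 1/(19 + (30 + 4*f)) = 1/(49 + 4*f))
-193/H(0**2) + 243/h(9) = -193/4 + 243/(1/(49 + 4*9)) = -193*1/4 + 243/(1/(49 + 36)) = -193/4 + 243/(1/85) = -193/4 + 243*85 = -193/4 + 20655 = 82427/4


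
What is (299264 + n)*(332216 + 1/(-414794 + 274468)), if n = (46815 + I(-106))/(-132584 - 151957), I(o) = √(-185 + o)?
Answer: 1323233621383464582245/13309500122 - 46618542415*I*√291/39928500366 ≈ 9.942e+10 - 19.917*I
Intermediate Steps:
n = -15605/94847 - I*√291/284541 (n = (46815 + √(-185 - 106))/(-132584 - 151957) = (46815 + √(-291))/(-284541) = (46815 + I*√291)*(-1/284541) = -15605/94847 - I*√291/284541 ≈ -0.16453 - 5.9952e-5*I)
(299264 + n)*(332216 + 1/(-414794 + 274468)) = (299264 + (-15605/94847 - I*√291/284541))*(332216 + 1/(-414794 + 274468)) = (28384277003/94847 - I*√291/284541)*(332216 + 1/(-140326)) = (28384277003/94847 - I*√291/284541)*(332216 - 1/140326) = (28384277003/94847 - I*√291/284541)*(46618542415/140326) = 1323233621383464582245/13309500122 - 46618542415*I*√291/39928500366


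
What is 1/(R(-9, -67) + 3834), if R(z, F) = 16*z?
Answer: 1/3690 ≈ 0.00027100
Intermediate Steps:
1/(R(-9, -67) + 3834) = 1/(16*(-9) + 3834) = 1/(-144 + 3834) = 1/3690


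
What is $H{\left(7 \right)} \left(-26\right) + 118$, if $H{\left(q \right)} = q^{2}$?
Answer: $-1156$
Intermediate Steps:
$H{\left(7 \right)} \left(-26\right) + 118 = 7^{2} \left(-26\right) + 118 = 49 \left(-26\right) + 118 = -1274 + 118 = -1156$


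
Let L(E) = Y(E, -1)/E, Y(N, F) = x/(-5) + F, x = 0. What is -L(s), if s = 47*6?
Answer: 1/282 ≈ 0.0035461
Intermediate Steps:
s = 282
Y(N, F) = F (Y(N, F) = 0/(-5) + F = -⅕*0 + F = 0 + F = F)
L(E) = -1/E
-L(s) = -(-1)/282 = -1*(-1/282) = 1/282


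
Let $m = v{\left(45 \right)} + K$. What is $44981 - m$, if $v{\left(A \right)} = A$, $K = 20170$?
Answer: $24766$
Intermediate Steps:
$m = 20215$ ($m = 45 + 20170 = 20215$)
$44981 - m = 44981 - 20215 = 24766$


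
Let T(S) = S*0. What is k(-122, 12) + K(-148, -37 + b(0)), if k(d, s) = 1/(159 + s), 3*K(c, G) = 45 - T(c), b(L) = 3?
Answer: 2566/171 ≈ 15.006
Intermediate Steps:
T(S) = 0
K(c, G) = 15 (K(c, G) = (45 - 1*0)/3 = (45 + 0)/3 = (⅓)*45 = 15)
k(-122, 12) + K(-148, -37 + b(0)) = 1/(159 + 12) + 15 = 1/171 + 15 = 2566/171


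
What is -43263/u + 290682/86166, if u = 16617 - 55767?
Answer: 93259259/20823450 ≈ 4.4786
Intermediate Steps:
u = -39150
-43263/u + 290682/86166 = -43263/(-39150) + 290682/86166 = -43263*(-1/39150) + 290682*(1/86166) = 4807/4350 + 16149/4787 = 93259259/20823450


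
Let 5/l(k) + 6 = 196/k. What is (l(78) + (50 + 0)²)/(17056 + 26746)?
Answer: 339805/5957072 ≈ 0.057042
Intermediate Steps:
l(k) = 5/(-6 + 196/k)
(l(78) + (50 + 0)²)/(17056 + 26746) = (-5*78/(-196 + 6*78) + (50 + 0)²)/(17056 + 26746) = (-5*78/(-196 + 468) + 50²)/43802 = (-5*78/272 + 2500)*(1/43802) = (-5*78*1/272 + 2500)*(1/43802) = (-195/136 + 2500)*(1/43802) = (339805/136)*(1/43802) = 339805/5957072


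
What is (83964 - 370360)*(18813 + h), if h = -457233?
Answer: 125561734320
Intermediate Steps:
(83964 - 370360)*(18813 + h) = (83964 - 370360)*(18813 - 457233) = -286396*(-438420) = 125561734320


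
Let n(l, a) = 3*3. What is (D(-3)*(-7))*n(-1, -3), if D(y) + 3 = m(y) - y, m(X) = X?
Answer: 189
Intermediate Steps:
n(l, a) = 9
D(y) = -3 (D(y) = -3 + (y - y) = -3 + 0 = -3)
(D(-3)*(-7))*n(-1, -3) = -3*(-7)*9 = 21*9 = 189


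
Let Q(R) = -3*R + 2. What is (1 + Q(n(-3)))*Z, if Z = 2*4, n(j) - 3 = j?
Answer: 24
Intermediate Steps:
n(j) = 3 + j
Z = 8
Q(R) = 2 - 3*R
(1 + Q(n(-3)))*Z = (1 + (2 - 3*(3 - 3)))*8 = (1 + (2 - 3*0))*8 = (1 + (2 + 0))*8 = (1 + 2)*8 = 3*8 = 24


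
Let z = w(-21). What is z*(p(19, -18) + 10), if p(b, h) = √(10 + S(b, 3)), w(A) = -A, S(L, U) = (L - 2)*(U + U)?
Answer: 210 + 84*√7 ≈ 432.24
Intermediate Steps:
S(L, U) = 2*U*(-2 + L) (S(L, U) = (-2 + L)*(2*U) = 2*U*(-2 + L))
z = 21 (z = -1*(-21) = 21)
p(b, h) = √(-2 + 6*b) (p(b, h) = √(10 + 2*3*(-2 + b)) = √(10 + (-12 + 6*b)) = √(-2 + 6*b))
z*(p(19, -18) + 10) = 21*(√(-2 + 6*19) + 10) = 21*(√(-2 + 114) + 10) = 21*(√112 + 10) = 21*(4*√7 + 10) = 21*(10 + 4*√7) = 210 + 84*√7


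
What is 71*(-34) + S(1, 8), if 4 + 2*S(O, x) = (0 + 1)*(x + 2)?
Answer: -2411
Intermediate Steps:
S(O, x) = -1 + x/2 (S(O, x) = -2 + ((0 + 1)*(x + 2))/2 = -2 + (1*(2 + x))/2 = -2 + (2 + x)/2 = -2 + (1 + x/2) = -1 + x/2)
71*(-34) + S(1, 8) = 71*(-34) + (-1 + (½)*8) = -2414 + (-1 + 4) = -2414 + 3 = -2411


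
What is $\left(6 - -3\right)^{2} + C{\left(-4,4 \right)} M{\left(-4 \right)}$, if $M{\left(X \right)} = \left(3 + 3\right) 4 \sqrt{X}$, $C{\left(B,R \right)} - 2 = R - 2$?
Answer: $81 + 192 i \approx 81.0 + 192.0 i$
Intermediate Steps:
$C{\left(B,R \right)} = R$ ($C{\left(B,R \right)} = 2 + \left(R - 2\right) = 2 + \left(-2 + R\right) = R$)
$M{\left(X \right)} = 24 \sqrt{X}$ ($M{\left(X \right)} = 6 \cdot 4 \sqrt{X} = 24 \sqrt{X}$)
$\left(6 - -3\right)^{2} + C{\left(-4,4 \right)} M{\left(-4 \right)} = \left(6 - -3\right)^{2} + 4 \cdot 24 \sqrt{-4} = \left(6 + 3\right)^{2} + 4 \cdot 24 \cdot 2 i = 9^{2} + 4 \cdot 48 i = 81 + 192 i$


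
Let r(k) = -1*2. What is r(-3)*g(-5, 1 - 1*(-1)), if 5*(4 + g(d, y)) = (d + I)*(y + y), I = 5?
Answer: 8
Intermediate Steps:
g(d, y) = -4 + 2*y*(5 + d)/5 (g(d, y) = -4 + ((d + 5)*(y + y))/5 = -4 + ((5 + d)*(2*y))/5 = -4 + (2*y*(5 + d))/5 = -4 + 2*y*(5 + d)/5)
r(k) = -2
r(-3)*g(-5, 1 - 1*(-1)) = -2*(-4 + 2*(1 - 1*(-1)) + (2/5)*(-5)*(1 - 1*(-1))) = -2*(-4 + 2*(1 + 1) + (2/5)*(-5)*(1 + 1)) = -2*(-4 + 2*2 + (2/5)*(-5)*2) = -2*(-4 + 4 - 4) = -2*(-4) = 8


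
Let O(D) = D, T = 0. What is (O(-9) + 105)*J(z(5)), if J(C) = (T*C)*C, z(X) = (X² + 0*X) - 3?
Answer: 0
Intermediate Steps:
z(X) = -3 + X² (z(X) = (X² + 0) - 3 = X² - 3 = -3 + X²)
J(C) = 0 (J(C) = (0*C)*C = 0*C = 0)
(O(-9) + 105)*J(z(5)) = (-9 + 105)*0 = 96*0 = 0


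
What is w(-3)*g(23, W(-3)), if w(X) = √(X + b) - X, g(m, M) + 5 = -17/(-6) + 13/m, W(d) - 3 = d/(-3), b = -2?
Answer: -221/46 - 221*I*√5/138 ≈ -4.8043 - 3.5809*I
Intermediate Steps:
W(d) = 3 - d/3 (W(d) = 3 + d/(-3) = 3 + d*(-⅓) = 3 - d/3)
g(m, M) = -13/6 + 13/m (g(m, M) = -5 + (-17/(-6) + 13/m) = -5 + (-17*(-⅙) + 13/m) = -5 + (17/6 + 13/m) = -13/6 + 13/m)
w(X) = √(-2 + X) - X (w(X) = √(X - 2) - X = √(-2 + X) - X)
w(-3)*g(23, W(-3)) = (√(-2 - 3) - 1*(-3))*(-13/6 + 13/23) = (√(-5) + 3)*(-13/6 + 13*(1/23)) = (I*√5 + 3)*(-13/6 + 13/23) = (3 + I*√5)*(-221/138) = -221/46 - 221*I*√5/138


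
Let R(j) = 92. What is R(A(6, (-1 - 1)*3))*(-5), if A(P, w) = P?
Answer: -460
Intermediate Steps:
R(A(6, (-1 - 1)*3))*(-5) = 92*(-5) = -460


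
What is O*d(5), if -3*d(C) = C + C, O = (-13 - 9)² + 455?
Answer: -3130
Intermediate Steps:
O = 939 (O = (-22)² + 455 = 484 + 455 = 939)
d(C) = -2*C/3 (d(C) = -(C + C)/3 = -2*C/3)
O*d(5) = 939*(-⅔*5) = 939*(-10/3) = -3130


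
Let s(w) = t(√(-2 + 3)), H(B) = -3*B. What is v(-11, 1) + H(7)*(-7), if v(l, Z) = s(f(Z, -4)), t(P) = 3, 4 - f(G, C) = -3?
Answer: 150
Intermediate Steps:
f(G, C) = 7 (f(G, C) = 4 - 1*(-3) = 4 + 3 = 7)
s(w) = 3
v(l, Z) = 3
v(-11, 1) + H(7)*(-7) = 3 - 3*7*(-7) = 3 - 21*(-7) = 3 + 147 = 150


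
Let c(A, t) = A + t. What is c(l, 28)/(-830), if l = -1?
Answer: -27/830 ≈ -0.032530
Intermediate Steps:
c(l, 28)/(-830) = (-1 + 28)/(-830) = 27*(-1/830) = -27/830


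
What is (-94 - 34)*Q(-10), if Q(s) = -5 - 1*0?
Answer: 640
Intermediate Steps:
Q(s) = -5 (Q(s) = -5 + 0 = -5)
(-94 - 34)*Q(-10) = (-94 - 34)*(-5) = -128*(-5) = 640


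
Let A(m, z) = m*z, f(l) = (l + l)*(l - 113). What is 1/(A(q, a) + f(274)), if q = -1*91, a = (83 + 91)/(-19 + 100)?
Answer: 27/2376878 ≈ 1.1359e-5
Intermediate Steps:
f(l) = 2*l*(-113 + l) (f(l) = (2*l)*(-113 + l) = 2*l*(-113 + l))
a = 58/27 (a = 174/81 = 174*(1/81) = 58/27 ≈ 2.1481)
q = -91
1/(A(q, a) + f(274)) = 1/(-91*58/27 + 2*274*(-113 + 274)) = 1/(-5278/27 + 2*274*161) = 1/(-5278/27 + 88228) = 1/(2376878/27) = 27/2376878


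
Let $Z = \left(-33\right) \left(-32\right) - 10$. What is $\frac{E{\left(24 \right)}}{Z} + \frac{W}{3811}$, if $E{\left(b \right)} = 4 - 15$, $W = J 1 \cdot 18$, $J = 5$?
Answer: $\frac{52219}{3986306} \approx 0.0131$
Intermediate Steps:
$Z = 1046$ ($Z = 1056 - 10 = 1046$)
$W = 90$ ($W = 5 \cdot 1 \cdot 18 = 5 \cdot 18 = 90$)
$E{\left(b \right)} = -11$ ($E{\left(b \right)} = 4 - 15 = -11$)
$\frac{E{\left(24 \right)}}{Z} + \frac{W}{3811} = - \frac{11}{1046} + \frac{90}{3811} = \frac{52219}{3986306}$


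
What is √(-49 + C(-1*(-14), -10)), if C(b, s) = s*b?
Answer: 3*I*√21 ≈ 13.748*I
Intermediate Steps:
C(b, s) = b*s
√(-49 + C(-1*(-14), -10)) = √(-49 - 1*(-14)*(-10)) = √(-49 + 14*(-10)) = √(-49 - 140) = √(-189) = 3*I*√21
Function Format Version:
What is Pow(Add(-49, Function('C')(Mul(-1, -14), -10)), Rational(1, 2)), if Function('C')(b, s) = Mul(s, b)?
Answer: Mul(3, I, Pow(21, Rational(1, 2))) ≈ Mul(13.748, I)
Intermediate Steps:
Function('C')(b, s) = Mul(b, s)
Pow(Add(-49, Function('C')(Mul(-1, -14), -10)), Rational(1, 2)) = Pow(Add(-49, Mul(Mul(-1, -14), -10)), Rational(1, 2)) = Pow(Add(-49, Mul(14, -10)), Rational(1, 2)) = Pow(Add(-49, -140), Rational(1, 2)) = Pow(-189, Rational(1, 2)) = Mul(3, I, Pow(21, Rational(1, 2)))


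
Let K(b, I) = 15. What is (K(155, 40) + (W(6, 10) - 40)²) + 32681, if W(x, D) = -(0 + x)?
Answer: 34812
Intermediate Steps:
W(x, D) = -x
(K(155, 40) + (W(6, 10) - 40)²) + 32681 = (15 + (-1*6 - 40)²) + 32681 = (15 + (-6 - 40)²) + 32681 = (15 + (-46)²) + 32681 = (15 + 2116) + 32681 = 2131 + 32681 = 34812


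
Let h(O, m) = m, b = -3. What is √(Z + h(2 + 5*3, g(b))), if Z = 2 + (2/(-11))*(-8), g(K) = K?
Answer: √55/11 ≈ 0.67420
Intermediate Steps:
Z = 38/11 (Z = 2 + (2*(-1/11))*(-8) = 2 - 2/11*(-8) = 2 + 16/11 = 38/11 ≈ 3.4545)
√(Z + h(2 + 5*3, g(b))) = √(38/11 - 3) = √(5/11) = √55/11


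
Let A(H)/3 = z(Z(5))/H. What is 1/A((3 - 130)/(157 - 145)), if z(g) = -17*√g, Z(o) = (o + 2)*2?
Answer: 127*√14/8568 ≈ 0.055461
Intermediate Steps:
Z(o) = 4 + 2*o (Z(o) = (2 + o)*2 = 4 + 2*o)
A(H) = -51*√14/H (A(H) = 3*((-17*√(4 + 2*5))/H) = 3*((-17*√(4 + 10))/H) = 3*((-17*√14)/H) = 3*(-17*√14/H) = -51*√14/H)
1/A((3 - 130)/(157 - 145)) = 1/(-51*√14/((3 - 130)/(157 - 145))) = 1/(-51*√14/((-127/12))) = 1/(-51*√14/((-127*1/12))) = 1/(-51*√14/(-127/12)) = 1/(-51*√14*(-12/127)) = 1/(612*√14/127) = 127*√14/8568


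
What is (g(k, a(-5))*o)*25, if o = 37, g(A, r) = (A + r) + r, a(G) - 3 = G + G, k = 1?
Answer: -12025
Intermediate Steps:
a(G) = 3 + 2*G (a(G) = 3 + (G + G) = 3 + 2*G)
g(A, r) = A + 2*r
(g(k, a(-5))*o)*25 = ((1 + 2*(3 + 2*(-5)))*37)*25 = ((1 + 2*(3 - 10))*37)*25 = ((1 + 2*(-7))*37)*25 = ((1 - 14)*37)*25 = -13*37*25 = -481*25 = -12025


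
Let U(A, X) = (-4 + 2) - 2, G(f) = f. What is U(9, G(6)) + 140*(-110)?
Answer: -15404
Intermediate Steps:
U(A, X) = -4 (U(A, X) = -2 - 2 = -4)
U(9, G(6)) + 140*(-110) = -4 + 140*(-110) = -4 - 15400 = -15404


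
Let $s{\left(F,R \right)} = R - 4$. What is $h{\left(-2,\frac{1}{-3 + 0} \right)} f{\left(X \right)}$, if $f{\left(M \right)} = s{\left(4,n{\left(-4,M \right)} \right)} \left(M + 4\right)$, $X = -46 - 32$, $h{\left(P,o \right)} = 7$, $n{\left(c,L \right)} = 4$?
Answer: $0$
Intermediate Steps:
$s{\left(F,R \right)} = -4 + R$
$X = -78$ ($X = -46 - 32 = -78$)
$f{\left(M \right)} = 0$ ($f{\left(M \right)} = \left(-4 + 4\right) \left(M + 4\right) = 0 \left(4 + M\right) = 0$)
$h{\left(-2,\frac{1}{-3 + 0} \right)} f{\left(X \right)} = 7 \cdot 0 = 0$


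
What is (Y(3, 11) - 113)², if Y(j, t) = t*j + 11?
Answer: 4761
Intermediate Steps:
Y(j, t) = 11 + j*t (Y(j, t) = j*t + 11 = 11 + j*t)
(Y(3, 11) - 113)² = ((11 + 3*11) - 113)² = ((11 + 33) - 113)² = (44 - 113)² = (-69)² = 4761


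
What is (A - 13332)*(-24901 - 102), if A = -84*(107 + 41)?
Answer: 644177292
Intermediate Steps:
A = -12432 (A = -84*148 = -12432)
(A - 13332)*(-24901 - 102) = (-12432 - 13332)*(-24901 - 102) = -25764*(-25003) = 644177292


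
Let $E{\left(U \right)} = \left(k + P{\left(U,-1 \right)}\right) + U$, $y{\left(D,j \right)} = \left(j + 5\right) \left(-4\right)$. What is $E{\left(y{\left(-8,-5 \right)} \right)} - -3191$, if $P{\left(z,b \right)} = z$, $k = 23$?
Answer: $3214$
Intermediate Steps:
$y{\left(D,j \right)} = -20 - 4 j$ ($y{\left(D,j \right)} = \left(5 + j\right) \left(-4\right) = -20 - 4 j$)
$E{\left(U \right)} = 23 + 2 U$ ($E{\left(U \right)} = \left(23 + U\right) + U = 23 + 2 U$)
$E{\left(y{\left(-8,-5 \right)} \right)} - -3191 = \left(23 + 2 \left(-20 - -20\right)\right) - -3191 = \left(23 + 2 \left(-20 + 20\right)\right) + 3191 = \left(23 + 2 \cdot 0\right) + 3191 = \left(23 + 0\right) + 3191 = 23 + 3191 = 3214$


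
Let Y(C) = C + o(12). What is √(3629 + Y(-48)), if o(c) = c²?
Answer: 5*√149 ≈ 61.033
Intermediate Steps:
Y(C) = 144 + C (Y(C) = C + 12² = C + 144 = 144 + C)
√(3629 + Y(-48)) = √(3629 + (144 - 48)) = √(3629 + 96) = √3725 = 5*√149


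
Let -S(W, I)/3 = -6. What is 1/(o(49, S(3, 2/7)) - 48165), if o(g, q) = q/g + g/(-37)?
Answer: -1813/87324880 ≈ -2.0762e-5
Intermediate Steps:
S(W, I) = 18 (S(W, I) = -3*(-6) = 18)
o(g, q) = -g/37 + q/g (o(g, q) = q/g + g*(-1/37) = q/g - g/37 = -g/37 + q/g)
1/(o(49, S(3, 2/7)) - 48165) = 1/((-1/37*49 + 18/49) - 48165) = 1/((-49/37 + 18*(1/49)) - 48165) = 1/((-49/37 + 18/49) - 48165) = 1/(-1735/1813 - 48165) = 1/(-87324880/1813) = -1813/87324880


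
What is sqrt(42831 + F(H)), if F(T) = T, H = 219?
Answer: 5*sqrt(1722) ≈ 207.48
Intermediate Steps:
sqrt(42831 + F(H)) = sqrt(42831 + 219) = sqrt(43050) = 5*sqrt(1722)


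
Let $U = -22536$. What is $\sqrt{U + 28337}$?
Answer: $\sqrt{5801} \approx 76.164$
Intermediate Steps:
$\sqrt{U + 28337} = \sqrt{-22536 + 28337} = \sqrt{5801}$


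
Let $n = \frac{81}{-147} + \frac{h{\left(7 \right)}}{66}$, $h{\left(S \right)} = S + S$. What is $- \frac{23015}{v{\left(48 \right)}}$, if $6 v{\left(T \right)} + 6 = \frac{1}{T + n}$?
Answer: $\frac{3547440040}{153597} \approx 23096.0$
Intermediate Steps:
$h{\left(S \right)} = 2 S$
$n = - \frac{548}{1617}$ ($n = \frac{81}{-147} + \frac{2 \cdot 7}{66} = 81 \left(- \frac{1}{147}\right) + 14 \cdot \frac{1}{66} = - \frac{27}{49} + \frac{7}{33} = - \frac{548}{1617} \approx -0.3389$)
$v{\left(T \right)} = -1 + \frac{1}{6 \left(- \frac{548}{1617} + T\right)}$ ($v{\left(T \right)} = -1 + \frac{1}{6 \left(T - \frac{548}{1617}\right)} = -1 + \frac{1}{6 \left(- \frac{548}{1617} + T\right)}$)
$- \frac{23015}{v{\left(48 \right)}} = - \frac{23015}{\frac{3}{2} \frac{1}{-548 + 1617 \cdot 48} \left(545 - 51744\right)} = - \frac{23015}{\frac{3}{2} \frac{1}{-548 + 77616} \left(545 - 51744\right)} = - \frac{23015}{\frac{3}{2} \cdot \frac{1}{77068} \left(-51199\right)} = - \frac{23015}{- \frac{153597}{154136}} = \left(-23015\right) \left(- \frac{154136}{153597}\right) = \frac{3547440040}{153597}$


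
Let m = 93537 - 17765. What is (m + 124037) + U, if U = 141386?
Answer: 341195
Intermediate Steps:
m = 75772
(m + 124037) + U = (75772 + 124037) + 141386 = 199809 + 141386 = 341195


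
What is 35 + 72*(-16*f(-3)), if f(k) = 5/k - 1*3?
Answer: 5411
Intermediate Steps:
f(k) = -3 + 5/k (f(k) = 5/k - 3 = -3 + 5/k)
35 + 72*(-16*f(-3)) = 35 + 72*(-16*(-3 + 5/(-3))) = 35 + 72*(-16*(-3 + 5*(-⅓))) = 35 + 72*(-16*(-3 - 5/3)) = 35 + 72*(-16*(-14/3)) = 35 + 72*(224/3) = 35 + 5376 = 5411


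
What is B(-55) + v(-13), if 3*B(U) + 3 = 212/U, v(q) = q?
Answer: -2522/165 ≈ -15.285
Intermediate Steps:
B(U) = -1 + 212/(3*U) (B(U) = -1 + (212/U)/3 = -1 + 212/(3*U))
B(-55) + v(-13) = (212/3 - 1*(-55))/(-55) - 13 = -(212/3 + 55)/55 - 13 = -1/55*377/3 - 13 = -377/165 - 13 = -2522/165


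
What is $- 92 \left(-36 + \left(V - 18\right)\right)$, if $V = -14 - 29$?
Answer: $8924$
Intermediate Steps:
$V = -43$
$- 92 \left(-36 + \left(V - 18\right)\right) = - 92 \left(-36 - 61\right) = \left(-92\right) \left(-97\right) = 8924$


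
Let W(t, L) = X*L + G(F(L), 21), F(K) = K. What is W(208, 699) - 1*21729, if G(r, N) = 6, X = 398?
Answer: 256479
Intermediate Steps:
W(t, L) = 6 + 398*L (W(t, L) = 398*L + 6 = 6 + 398*L)
W(208, 699) - 1*21729 = (6 + 398*699) - 1*21729 = (6 + 278202) - 21729 = 278208 - 21729 = 256479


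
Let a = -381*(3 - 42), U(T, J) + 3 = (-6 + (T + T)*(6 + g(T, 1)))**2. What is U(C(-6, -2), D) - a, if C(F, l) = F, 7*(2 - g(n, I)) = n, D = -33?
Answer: -110442/49 ≈ -2253.9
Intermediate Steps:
g(n, I) = 2 - n/7
U(T, J) = -3 + (-6 + 2*T*(8 - T/7))**2 (U(T, J) = -3 + (-6 + (T + T)*(6 + (2 - T/7)))**2 = -3 + (-6 + (2*T)*(8 - T/7))**2 = -3 + (-6 + 2*T*(8 - T/7))**2)
a = 14859 (a = -381*(-39) = 14859)
U(C(-6, -2), D) - a = (-3 + 4*(21 + (-6)**2 - 56*(-6))**2/49) - 1*14859 = (-3 + 4*(21 + 36 + 336)**2/49) - 14859 = (-3 + (4/49)*393**2) - 14859 = (-3 + (4/49)*154449) - 14859 = (-3 + 617796/49) - 14859 = 617649/49 - 14859 = -110442/49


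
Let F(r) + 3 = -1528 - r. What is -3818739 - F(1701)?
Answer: -3815507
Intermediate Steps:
F(r) = -1531 - r (F(r) = -3 + (-1528 - r) = -1531 - r)
-3818739 - F(1701) = -3818739 - (-1531 - 1*1701) = -3818739 - (-1531 - 1701) = -3818739 - 1*(-3232) = -3818739 + 3232 = -3815507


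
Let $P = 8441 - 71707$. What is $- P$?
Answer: $63266$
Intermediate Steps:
$P = -63266$ ($P = 8441 - 71707 = -63266$)
$- P = \left(-1\right) \left(-63266\right) = 63266$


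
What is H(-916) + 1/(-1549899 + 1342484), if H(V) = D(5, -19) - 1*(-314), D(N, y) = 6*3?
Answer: 68861779/207415 ≈ 332.00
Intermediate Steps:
D(N, y) = 18
H(V) = 332 (H(V) = 18 - 1*(-314) = 18 + 314 = 332)
H(-916) + 1/(-1549899 + 1342484) = 332 + 1/(-1549899 + 1342484) = 332 + 1/(-207415) = 332 - 1/207415 = 68861779/207415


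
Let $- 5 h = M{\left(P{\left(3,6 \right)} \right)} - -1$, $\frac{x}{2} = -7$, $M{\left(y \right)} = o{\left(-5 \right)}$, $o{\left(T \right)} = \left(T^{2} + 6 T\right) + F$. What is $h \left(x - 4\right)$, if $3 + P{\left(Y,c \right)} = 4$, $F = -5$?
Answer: $- \frac{162}{5} \approx -32.4$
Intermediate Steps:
$P{\left(Y,c \right)} = 1$ ($P{\left(Y,c \right)} = -3 + 4 = 1$)
$o{\left(T \right)} = -5 + T^{2} + 6 T$ ($o{\left(T \right)} = \left(T^{2} + 6 T\right) - 5 = -5 + T^{2} + 6 T$)
$M{\left(y \right)} = -10$ ($M{\left(y \right)} = -5 + \left(-5\right)^{2} + 6 \left(-5\right) = -5 + 25 - 30 = -10$)
$x = -14$ ($x = 2 \left(-7\right) = -14$)
$h = \frac{9}{5}$ ($h = - \frac{-10 - -1}{5} = - \frac{-10 + 1}{5} = \left(- \frac{1}{5}\right) \left(-9\right) = \frac{9}{5} \approx 1.8$)
$h \left(x - 4\right) = \frac{9 \left(-14 - 4\right)}{5} = \frac{9}{5} \left(-18\right) = - \frac{162}{5}$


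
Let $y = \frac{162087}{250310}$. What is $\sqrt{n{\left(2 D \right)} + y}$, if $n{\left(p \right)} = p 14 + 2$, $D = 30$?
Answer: $\frac{\sqrt{52796162913170}}{250310} \approx 29.028$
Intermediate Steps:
$n{\left(p \right)} = 2 + 14 p$ ($n{\left(p \right)} = 14 p + 2 = 2 + 14 p$)
$y = \frac{162087}{250310}$ ($y = 162087 \cdot \frac{1}{250310} = \frac{162087}{250310} \approx 0.64754$)
$\sqrt{n{\left(2 D \right)} + y} = \sqrt{\left(2 + 14 \cdot 2 \cdot 30\right) + \frac{162087}{250310}} = \sqrt{\left(2 + 14 \cdot 60\right) + \frac{162087}{250310}} = \sqrt{\left(2 + 840\right) + \frac{162087}{250310}} = \sqrt{842 + \frac{162087}{250310}} = \sqrt{\frac{210923107}{250310}} = \frac{\sqrt{52796162913170}}{250310}$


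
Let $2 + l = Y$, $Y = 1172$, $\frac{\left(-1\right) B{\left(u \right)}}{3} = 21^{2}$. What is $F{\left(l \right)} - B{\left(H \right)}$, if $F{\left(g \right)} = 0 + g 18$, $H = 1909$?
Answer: $22383$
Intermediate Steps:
$B{\left(u \right)} = -1323$ ($B{\left(u \right)} = - 3 \cdot 21^{2} = \left(-3\right) 441 = -1323$)
$l = 1170$ ($l = -2 + 1172 = 1170$)
$F{\left(g \right)} = 18 g$ ($F{\left(g \right)} = 0 + 18 g = 18 g$)
$F{\left(l \right)} - B{\left(H \right)} = 18 \cdot 1170 - -1323 = 21060 + 1323 = 22383$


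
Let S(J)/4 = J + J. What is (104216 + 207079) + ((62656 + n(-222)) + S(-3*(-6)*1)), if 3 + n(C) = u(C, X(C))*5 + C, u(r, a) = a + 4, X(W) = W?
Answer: 372780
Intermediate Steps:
u(r, a) = 4 + a
n(C) = 17 + 6*C (n(C) = -3 + ((4 + C)*5 + C) = -3 + ((20 + 5*C) + C) = -3 + (20 + 6*C) = 17 + 6*C)
S(J) = 8*J (S(J) = 4*(J + J) = 4*(2*J) = 8*J)
(104216 + 207079) + ((62656 + n(-222)) + S(-3*(-6)*1)) = (104216 + 207079) + ((62656 + (17 + 6*(-222))) + 8*(-3*(-6)*1)) = 311295 + ((62656 + (17 - 1332)) + 8*(18*1)) = 311295 + ((62656 - 1315) + 8*18) = 311295 + (61341 + 144) = 311295 + 61485 = 372780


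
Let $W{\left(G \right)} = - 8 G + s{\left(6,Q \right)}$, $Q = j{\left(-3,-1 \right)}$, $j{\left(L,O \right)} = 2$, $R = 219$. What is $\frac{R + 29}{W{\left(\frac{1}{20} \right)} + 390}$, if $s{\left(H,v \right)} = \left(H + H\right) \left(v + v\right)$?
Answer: $\frac{310}{547} \approx 0.56673$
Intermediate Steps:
$Q = 2$
$s{\left(H,v \right)} = 4 H v$ ($s{\left(H,v \right)} = 2 H 2 v = 4 H v$)
$W{\left(G \right)} = 48 - 8 G$ ($W{\left(G \right)} = - 8 G + 4 \cdot 6 \cdot 2 = - 8 G + 48 = 48 - 8 G$)
$\frac{R + 29}{W{\left(\frac{1}{20} \right)} + 390} = \frac{219 + 29}{\left(48 - \frac{8}{20}\right) + 390} = \frac{248}{\left(48 - \frac{2}{5}\right) + 390} = \frac{248}{\frac{238}{5} + 390} = \frac{248}{\frac{2188}{5}} = 248 \cdot \frac{5}{2188} = \frac{310}{547}$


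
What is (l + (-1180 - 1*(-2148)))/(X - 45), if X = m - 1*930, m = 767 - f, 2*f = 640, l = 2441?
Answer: -3409/528 ≈ -6.4564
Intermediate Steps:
f = 320 (f = (½)*640 = 320)
m = 447 (m = 767 - 1*320 = 767 - 320 = 447)
X = -483 (X = 447 - 1*930 = 447 - 930 = -483)
(l + (-1180 - 1*(-2148)))/(X - 45) = (2441 + (-1180 - 1*(-2148)))/(-483 - 45) = (2441 + (-1180 + 2148))/(-528) = (2441 + 968)*(-1/528) = 3409*(-1/528) = -3409/528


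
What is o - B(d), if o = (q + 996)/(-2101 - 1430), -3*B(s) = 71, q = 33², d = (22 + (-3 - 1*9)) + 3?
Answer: 81482/3531 ≈ 23.076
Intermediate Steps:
d = 13 (d = (22 + (-3 - 9)) + 3 = (22 - 12) + 3 = 10 + 3 = 13)
q = 1089
B(s) = -71/3 (B(s) = -⅓*71 = -71/3)
o = -695/1177 (o = (1089 + 996)/(-2101 - 1430) = 2085/(-3531) = 2085*(-1/3531) = -695/1177 ≈ -0.59048)
o - B(d) = -695/1177 - 1*(-71/3) = -695/1177 + 71/3 = 81482/3531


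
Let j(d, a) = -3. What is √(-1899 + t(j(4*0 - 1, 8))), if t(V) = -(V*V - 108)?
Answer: 30*I*√2 ≈ 42.426*I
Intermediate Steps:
t(V) = 108 - V² (t(V) = -(V² - 108) = -(-108 + V²) = 108 - V²)
√(-1899 + t(j(4*0 - 1, 8))) = √(-1899 + (108 - 1*(-3)²)) = √(-1899 + (108 - 1*9)) = √(-1899 + (108 - 9)) = √(-1899 + 99) = √(-1800) = 30*I*√2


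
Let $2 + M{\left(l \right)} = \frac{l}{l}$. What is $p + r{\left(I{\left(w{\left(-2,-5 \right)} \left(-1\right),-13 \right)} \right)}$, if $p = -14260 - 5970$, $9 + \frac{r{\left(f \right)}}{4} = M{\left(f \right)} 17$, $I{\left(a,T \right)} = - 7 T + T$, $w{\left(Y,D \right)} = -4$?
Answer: $-20334$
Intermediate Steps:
$M{\left(l \right)} = -1$ ($M{\left(l \right)} = -2 + \frac{l}{l} = -2 + 1 = -1$)
$I{\left(a,T \right)} = - 6 T$
$r{\left(f \right)} = -104$ ($r{\left(f \right)} = -36 + 4 \left(\left(-1\right) 17\right) = -36 + 4 \left(-17\right) = -36 - 68 = -104$)
$p = -20230$
$p + r{\left(I{\left(w{\left(-2,-5 \right)} \left(-1\right),-13 \right)} \right)} = -20230 - 104 = -20334$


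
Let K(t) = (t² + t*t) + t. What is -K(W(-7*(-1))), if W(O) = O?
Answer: -105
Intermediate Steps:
K(t) = t + 2*t² (K(t) = (t² + t²) + t = 2*t² + t = t + 2*t²)
-K(W(-7*(-1))) = -(-7*(-1))*(1 + 2*(-7*(-1))) = -7*(1 + 2*7) = -7*(1 + 14) = -7*15 = -1*105 = -105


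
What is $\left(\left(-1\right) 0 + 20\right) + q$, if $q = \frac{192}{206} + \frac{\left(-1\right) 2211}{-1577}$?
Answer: $\frac{3627745}{162431} \approx 22.334$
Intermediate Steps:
$q = \frac{379125}{162431}$ ($q = 192 \cdot \frac{1}{206} - - \frac{2211}{1577} = \frac{96}{103} + \frac{2211}{1577} = \frac{379125}{162431} \approx 2.3341$)
$\left(\left(-1\right) 0 + 20\right) + q = \left(\left(-1\right) 0 + 20\right) + \frac{379125}{162431} = \left(0 + 20\right) + \frac{379125}{162431} = 20 + \frac{379125}{162431} = \frac{3627745}{162431}$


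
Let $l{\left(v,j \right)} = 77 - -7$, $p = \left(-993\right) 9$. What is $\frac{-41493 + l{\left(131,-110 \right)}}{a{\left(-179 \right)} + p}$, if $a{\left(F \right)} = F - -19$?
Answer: $\frac{41409}{9097} \approx 4.5519$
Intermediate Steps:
$p = -8937$
$l{\left(v,j \right)} = 84$ ($l{\left(v,j \right)} = 77 + 7 = 84$)
$a{\left(F \right)} = 19 + F$ ($a{\left(F \right)} = F + 19 = 19 + F$)
$\frac{-41493 + l{\left(131,-110 \right)}}{a{\left(-179 \right)} + p} = \frac{-41493 + 84}{\left(19 - 179\right) - 8937} = - \frac{41409}{-160 - 8937} = - \frac{41409}{-9097} = \left(-41409\right) \left(- \frac{1}{9097}\right) = \frac{41409}{9097}$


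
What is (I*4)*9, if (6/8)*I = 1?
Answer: 48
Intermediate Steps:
I = 4/3 (I = (4/3)*1 = 4/3 ≈ 1.3333)
(I*4)*9 = ((4/3)*4)*9 = (16/3)*9 = 48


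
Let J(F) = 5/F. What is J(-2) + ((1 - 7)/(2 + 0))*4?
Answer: -29/2 ≈ -14.500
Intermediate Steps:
J(-2) + ((1 - 7)/(2 + 0))*4 = 5/(-2) + ((1 - 7)/(2 + 0))*4 = 5*(-½) - 6/2*4 = -5/2 - 6*½*4 = -5/2 - 3*4 = -5/2 - 12 = -29/2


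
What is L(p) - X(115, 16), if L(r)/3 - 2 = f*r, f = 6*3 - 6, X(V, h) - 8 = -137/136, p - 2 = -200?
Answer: -969543/136 ≈ -7129.0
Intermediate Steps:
p = -198 (p = 2 - 200 = -198)
X(V, h) = 951/136 (X(V, h) = 8 - 137/136 = 951/136)
f = 12 (f = 18 - 6 = 12)
L(r) = 6 + 36*r (L(r) = 6 + 3*(12*r) = 6 + 36*r)
L(p) - X(115, 16) = (6 + 36*(-198)) - 1*951/136 = (6 - 7128) - 951/136 = -7122 - 951/136 = -969543/136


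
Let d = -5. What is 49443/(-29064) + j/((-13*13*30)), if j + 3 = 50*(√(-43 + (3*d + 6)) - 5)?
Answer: -40553803/24559080 - 10*I*√13/507 ≈ -1.6513 - 0.071115*I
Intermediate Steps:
j = -253 + 100*I*√13 (j = -3 + 50*(√(-43 + (3*(-5) + 6)) - 5) = -3 + 50*(√(-43 + (-15 + 6)) - 5) = -3 + 50*(√(-43 - 9) - 5) = -3 + 50*(√(-52) - 5) = -3 + 50*(2*I*√13 - 5) = -3 + 50*(-5 + 2*I*√13) = -3 + (-250 + 100*I*√13) = -253 + 100*I*√13 ≈ -253.0 + 360.56*I)
49443/(-29064) + j/((-13*13*30)) = 49443/(-29064) + (-253 + 100*I*√13)/((-13*13*30)) = 49443*(-1/29064) + (-253 + 100*I*√13)/((-169*30)) = -16481/9688 + (-253 + 100*I*√13)/(-5070) = -16481/9688 + (-253 + 100*I*√13)*(-1/5070) = -16481/9688 + (253/5070 - 10*I*√13/507) = -40553803/24559080 - 10*I*√13/507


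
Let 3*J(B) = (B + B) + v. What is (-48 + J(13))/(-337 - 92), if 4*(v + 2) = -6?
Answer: 27/286 ≈ 0.094406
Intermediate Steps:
v = -7/2 (v = -2 + (¼)*(-6) = -2 - 3/2 = -7/2 ≈ -3.5000)
J(B) = -7/6 + 2*B/3 (J(B) = ((B + B) - 7/2)/3 = (2*B - 7/2)/3 = (-7/2 + 2*B)/3 = -7/6 + 2*B/3)
(-48 + J(13))/(-337 - 92) = (-48 + (-7/6 + (⅔)*13))/(-337 - 92) = (-48 + (-7/6 + 26/3))/(-429) = (-48 + 15/2)*(-1/429) = -81/2*(-1/429) = 27/286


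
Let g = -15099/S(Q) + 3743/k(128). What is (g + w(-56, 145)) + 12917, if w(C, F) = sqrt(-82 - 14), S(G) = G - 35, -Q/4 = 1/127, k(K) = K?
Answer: 2539323925/189824 + 4*I*sqrt(6) ≈ 13377.0 + 9.798*I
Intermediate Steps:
Q = -4/127 ≈ -0.031496
S(G) = -35 + G
w(C, F) = 4*I*sqrt(6) (w(C, F) = sqrt(-96) = 4*I*sqrt(6))
g = 87367317/189824 (g = -15099/(-35 - 4/127) + 3743/128 = -15099/(-4449/127) + 3743*(1/128) = -15099*(-127/4449) + 3743/128 = 639191/1483 + 3743/128 = 87367317/189824 ≈ 460.25)
(g + w(-56, 145)) + 12917 = (87367317/189824 + 4*I*sqrt(6)) + 12917 = 2539323925/189824 + 4*I*sqrt(6)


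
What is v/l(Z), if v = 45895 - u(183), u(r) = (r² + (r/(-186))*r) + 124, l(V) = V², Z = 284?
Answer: 772647/5000672 ≈ 0.15451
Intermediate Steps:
u(r) = 124 + 185*r²/186 (u(r) = (r² + (r*(-1/186))*r) + 124 = (r² + (-r/186)*r) + 124 = (r² - r²/186) + 124 = 185*r²/186 + 124 = 124 + 185*r²/186)
v = 772647/62 (v = 45895 - (124 + (185/186)*183²) = 45895 - (124 + (185/186)*33489) = 45895 - (124 + 2065155/62) = 45895 - 1*2072843/62 = 45895 - 2072843/62 = 772647/62 ≈ 12462.)
v/l(Z) = 772647/(62*(284²)) = (772647/62)/80656 = (772647/62)*(1/80656) = 772647/5000672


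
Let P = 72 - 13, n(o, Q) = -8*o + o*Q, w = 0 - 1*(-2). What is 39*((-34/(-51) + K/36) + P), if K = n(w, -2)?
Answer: 6916/3 ≈ 2305.3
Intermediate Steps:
w = 2 (w = 0 + 2 = 2)
n(o, Q) = -8*o + Q*o
K = -20 (K = 2*(-8 - 2) = 2*(-10) = -20)
P = 59
39*((-34/(-51) + K/36) + P) = 39*((-34/(-51) - 20/36) + 59) = 39*((-34*(-1/51) - 20*1/36) + 59) = 39*((⅔ - 5/9) + 59) = 39*(⅑ + 59) = 39*(532/9) = 6916/3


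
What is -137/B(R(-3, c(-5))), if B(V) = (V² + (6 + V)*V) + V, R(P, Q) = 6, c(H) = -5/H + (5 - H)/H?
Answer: -137/114 ≈ -1.2018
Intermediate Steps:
c(H) = -5/H + (5 - H)/H
B(V) = V + V² + V*(6 + V) (B(V) = (V² + V*(6 + V)) + V = V + V² + V*(6 + V))
-137/B(R(-3, c(-5))) = -137/(6*(7 + 2*6)) = -137/(6*(7 + 12)) = -137/(6*19) = -137/114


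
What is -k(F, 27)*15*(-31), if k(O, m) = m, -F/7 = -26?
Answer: 12555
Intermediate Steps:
F = 182 (F = -7*(-26) = 182)
-k(F, 27)*15*(-31) = -27*15*(-31) = -27*(-465) = -1*(-12555) = 12555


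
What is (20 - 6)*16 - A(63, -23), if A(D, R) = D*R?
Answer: 1673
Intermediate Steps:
(20 - 6)*16 - A(63, -23) = (20 - 6)*16 - 63*(-23) = 14*16 - 1*(-1449) = 224 + 1449 = 1673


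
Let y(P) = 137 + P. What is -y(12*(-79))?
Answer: 811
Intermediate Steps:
-y(12*(-79)) = -(137 + 12*(-79)) = -(137 - 948) = -1*(-811) = 811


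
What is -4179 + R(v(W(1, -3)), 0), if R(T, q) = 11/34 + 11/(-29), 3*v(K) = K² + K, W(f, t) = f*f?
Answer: -4120549/986 ≈ -4179.1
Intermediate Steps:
W(f, t) = f²
v(K) = K/3 + K²/3 (v(K) = (K² + K)/3 = (K + K²)/3 = K/3 + K²/3)
R(T, q) = -55/986 (R(T, q) = 11*(1/34) + 11*(-1/29) = 11/34 - 11/29 = -55/986)
-4179 + R(v(W(1, -3)), 0) = -4179 - 55/986 = -4120549/986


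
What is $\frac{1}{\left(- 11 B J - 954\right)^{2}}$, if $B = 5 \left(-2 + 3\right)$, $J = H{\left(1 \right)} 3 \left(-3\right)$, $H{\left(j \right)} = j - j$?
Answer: $\frac{1}{910116} \approx 1.0988 \cdot 10^{-6}$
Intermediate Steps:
$H{\left(j \right)} = 0$
$J = 0$ ($J = 0 \cdot 3 \left(-3\right) = 0 \left(-3\right) = 0$)
$B = 5$ ($B = 5 \cdot 1 = 5$)
$\frac{1}{\left(- 11 B J - 954\right)^{2}} = \frac{1}{\left(\left(-11\right) 5 \cdot 0 - 954\right)^{2}} = \frac{1}{\left(\left(-55\right) 0 - 954\right)^{2}} = \frac{1}{\left(0 - 954\right)^{2}} = \frac{1}{\left(-954\right)^{2}} = \frac{1}{910116}$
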